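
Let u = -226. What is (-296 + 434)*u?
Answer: -31188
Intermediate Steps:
(-296 + 434)*u = (-296 + 434)*(-226) = 138*(-226) = -31188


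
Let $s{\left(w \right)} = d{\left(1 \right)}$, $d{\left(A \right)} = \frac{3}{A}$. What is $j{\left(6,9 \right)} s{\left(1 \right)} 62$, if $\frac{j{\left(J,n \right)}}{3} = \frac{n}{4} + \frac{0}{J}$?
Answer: $\frac{2511}{2} \approx 1255.5$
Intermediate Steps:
$s{\left(w \right)} = 3$ ($s{\left(w \right)} = \frac{3}{1} = 3 \cdot 1 = 3$)
$j{\left(J,n \right)} = \frac{3 n}{4}$ ($j{\left(J,n \right)} = 3 \left(\frac{n}{4} + \frac{0}{J}\right) = 3 \left(n \frac{1}{4} + 0\right) = 3 \left(\frac{n}{4} + 0\right) = 3 \frac{n}{4} = \frac{3 n}{4}$)
$j{\left(6,9 \right)} s{\left(1 \right)} 62 = \frac{3}{4} \cdot 9 \cdot 3 \cdot 62 = \frac{27}{4} \cdot 3 \cdot 62 = \frac{81}{4} \cdot 62 = \frac{2511}{2}$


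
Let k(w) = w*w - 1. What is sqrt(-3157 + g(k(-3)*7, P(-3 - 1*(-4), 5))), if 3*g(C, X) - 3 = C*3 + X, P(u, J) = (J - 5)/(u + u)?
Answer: 10*I*sqrt(31) ≈ 55.678*I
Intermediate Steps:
k(w) = -1 + w**2 (k(w) = w**2 - 1 = -1 + w**2)
P(u, J) = (-5 + J)/(2*u) (P(u, J) = (-5 + J)/((2*u)) = (-5 + J)*(1/(2*u)) = (-5 + J)/(2*u))
g(C, X) = 1 + C + X/3 (g(C, X) = 1 + (C*3 + X)/3 = 1 + (3*C + X)/3 = 1 + (X + 3*C)/3 = 1 + (C + X/3) = 1 + C + X/3)
sqrt(-3157 + g(k(-3)*7, P(-3 - 1*(-4), 5))) = sqrt(-3157 + (1 + (-1 + (-3)**2)*7 + ((-5 + 5)/(2*(-3 - 1*(-4))))/3)) = sqrt(-3157 + (1 + (-1 + 9)*7 + ((1/2)*0/(-3 + 4))/3)) = sqrt(-3157 + (1 + 8*7 + ((1/2)*0/1)/3)) = sqrt(-3157 + (1 + 56 + ((1/2)*1*0)/3)) = sqrt(-3157 + (1 + 56 + (1/3)*0)) = sqrt(-3157 + (1 + 56 + 0)) = sqrt(-3157 + 57) = sqrt(-3100) = 10*I*sqrt(31)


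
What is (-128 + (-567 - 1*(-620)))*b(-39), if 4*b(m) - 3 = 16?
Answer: -1425/4 ≈ -356.25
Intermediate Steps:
b(m) = 19/4 (b(m) = 3/4 + (1/4)*16 = 3/4 + 4 = 19/4)
(-128 + (-567 - 1*(-620)))*b(-39) = (-128 + (-567 - 1*(-620)))*(19/4) = (-128 + (-567 + 620))*(19/4) = (-128 + 53)*(19/4) = -75*19/4 = -1425/4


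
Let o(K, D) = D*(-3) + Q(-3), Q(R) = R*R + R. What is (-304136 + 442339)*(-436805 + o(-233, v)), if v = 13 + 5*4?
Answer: -60380614294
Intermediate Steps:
v = 33 (v = 13 + 20 = 33)
Q(R) = R + R**2 (Q(R) = R**2 + R = R + R**2)
o(K, D) = 6 - 3*D (o(K, D) = D*(-3) - 3*(1 - 3) = -3*D - 3*(-2) = -3*D + 6 = 6 - 3*D)
(-304136 + 442339)*(-436805 + o(-233, v)) = (-304136 + 442339)*(-436805 + (6 - 3*33)) = 138203*(-436805 + (6 - 99)) = 138203*(-436805 - 93) = 138203*(-436898) = -60380614294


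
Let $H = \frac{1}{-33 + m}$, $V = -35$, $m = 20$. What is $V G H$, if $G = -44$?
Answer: $- \frac{1540}{13} \approx -118.46$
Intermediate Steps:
$H = - \frac{1}{13}$ ($H = \frac{1}{-33 + 20} = \frac{1}{-13} = - \frac{1}{13} \approx -0.076923$)
$V G H = \left(-35\right) \left(-44\right) \left(- \frac{1}{13}\right) = 1540 \left(- \frac{1}{13}\right) = - \frac{1540}{13}$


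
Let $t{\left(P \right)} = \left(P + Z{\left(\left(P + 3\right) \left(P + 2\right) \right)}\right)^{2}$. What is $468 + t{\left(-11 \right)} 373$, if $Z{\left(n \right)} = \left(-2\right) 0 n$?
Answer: $45601$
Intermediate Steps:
$Z{\left(n \right)} = 0$ ($Z{\left(n \right)} = 0 n = 0$)
$t{\left(P \right)} = P^{2}$ ($t{\left(P \right)} = \left(P + 0\right)^{2} = P^{2}$)
$468 + t{\left(-11 \right)} 373 = 468 + \left(-11\right)^{2} \cdot 373 = 468 + 121 \cdot 373 = 468 + 45133 = 45601$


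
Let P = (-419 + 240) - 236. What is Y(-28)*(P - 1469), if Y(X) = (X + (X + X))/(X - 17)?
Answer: -17584/5 ≈ -3516.8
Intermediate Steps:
Y(X) = 3*X/(-17 + X) (Y(X) = (X + 2*X)/(-17 + X) = (3*X)/(-17 + X) = 3*X/(-17 + X))
P = -415 (P = -179 - 236 = -415)
Y(-28)*(P - 1469) = (3*(-28)/(-17 - 28))*(-415 - 1469) = (3*(-28)/(-45))*(-1884) = (3*(-28)*(-1/45))*(-1884) = (28/15)*(-1884) = -17584/5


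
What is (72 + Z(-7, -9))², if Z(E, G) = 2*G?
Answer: 2916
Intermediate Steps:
(72 + Z(-7, -9))² = (72 + 2*(-9))² = (72 - 18)² = 54² = 2916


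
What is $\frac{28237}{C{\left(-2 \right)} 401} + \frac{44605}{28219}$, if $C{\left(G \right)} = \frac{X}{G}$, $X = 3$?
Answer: $- \frac{1539979991}{33947457} \approx -45.364$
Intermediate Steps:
$C{\left(G \right)} = \frac{3}{G}$
$\frac{28237}{C{\left(-2 \right)} 401} + \frac{44605}{28219} = \frac{28237}{\frac{3}{-2} \cdot 401} + \frac{44605}{28219} = \frac{28237}{3 \left(- \frac{1}{2}\right) 401} + 44605 \cdot \frac{1}{28219} = \frac{28237}{\left(- \frac{3}{2}\right) 401} + \frac{44605}{28219} = \frac{28237}{- \frac{1203}{2}} + \frac{44605}{28219} = 28237 \left(- \frac{2}{1203}\right) + \frac{44605}{28219} = - \frac{56474}{1203} + \frac{44605}{28219} = - \frac{1539979991}{33947457}$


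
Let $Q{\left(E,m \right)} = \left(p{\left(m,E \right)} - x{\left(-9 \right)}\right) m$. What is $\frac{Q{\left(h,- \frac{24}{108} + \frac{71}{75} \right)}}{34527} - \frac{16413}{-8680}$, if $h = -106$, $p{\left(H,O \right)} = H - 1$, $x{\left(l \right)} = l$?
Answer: $\frac{5738308432559}{3034405395000} \approx 1.8911$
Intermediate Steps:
$p{\left(H,O \right)} = -1 + H$
$Q{\left(E,m \right)} = m \left(8 + m\right)$ ($Q{\left(E,m \right)} = \left(\left(-1 + m\right) - -9\right) m = \left(\left(-1 + m\right) + 9\right) m = \left(8 + m\right) m = m \left(8 + m\right)$)
$\frac{Q{\left(h,- \frac{24}{108} + \frac{71}{75} \right)}}{34527} - \frac{16413}{-8680} = \frac{\left(- \frac{24}{108} + \frac{71}{75}\right) \left(8 + \left(- \frac{24}{108} + \frac{71}{75}\right)\right)}{34527} - \frac{16413}{-8680} = \left(\left(-24\right) \frac{1}{108} + 71 \cdot \frac{1}{75}\right) \left(8 + \left(\left(-24\right) \frac{1}{108} + 71 \cdot \frac{1}{75}\right)\right) \frac{1}{34527} - - \frac{16413}{8680} = \left(- \frac{2}{9} + \frac{71}{75}\right) \left(8 + \left(- \frac{2}{9} + \frac{71}{75}\right)\right) \frac{1}{34527} + \frac{16413}{8680} = \frac{163 \left(8 + \frac{163}{225}\right)}{225} \cdot \frac{1}{34527} + \frac{16413}{8680} = \frac{163}{225} \cdot \frac{1963}{225} \cdot \frac{1}{34527} + \frac{16413}{8680} = \frac{319969}{50625} \cdot \frac{1}{34527} + \frac{16413}{8680} = \frac{319969}{1747929375} + \frac{16413}{8680} = \frac{5738308432559}{3034405395000}$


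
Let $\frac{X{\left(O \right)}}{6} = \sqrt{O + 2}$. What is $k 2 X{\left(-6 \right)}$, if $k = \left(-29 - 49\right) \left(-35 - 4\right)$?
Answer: $73008 i \approx 73008.0 i$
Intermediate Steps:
$X{\left(O \right)} = 6 \sqrt{2 + O}$ ($X{\left(O \right)} = 6 \sqrt{O + 2} = 6 \sqrt{2 + O}$)
$k = 3042$ ($k = \left(-78\right) \left(-39\right) = 3042$)
$k 2 X{\left(-6 \right)} = 3042 \cdot 2 \cdot 6 \sqrt{2 - 6} = 6084 \cdot 6 \sqrt{-4} = 6084 \cdot 6 \cdot 2 i = 6084 \cdot 12 i = 73008 i$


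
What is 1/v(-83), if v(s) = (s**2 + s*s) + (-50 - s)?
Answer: 1/13811 ≈ 7.2406e-5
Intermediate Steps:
v(s) = -50 - s + 2*s**2 (v(s) = (s**2 + s**2) + (-50 - s) = 2*s**2 + (-50 - s) = -50 - s + 2*s**2)
1/v(-83) = 1/(-50 - 1*(-83) + 2*(-83)**2) = 1/(-50 + 83 + 2*6889) = 1/(-50 + 83 + 13778) = 1/13811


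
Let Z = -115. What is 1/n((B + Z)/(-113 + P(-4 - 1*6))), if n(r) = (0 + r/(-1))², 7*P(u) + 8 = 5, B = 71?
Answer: 157609/23716 ≈ 6.6457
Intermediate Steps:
P(u) = -3/7 (P(u) = -8/7 + (⅐)*5 = -8/7 + 5/7 = -3/7)
n(r) = r² (n(r) = (0 + r*(-1))² = (0 - r)² = (-r)² = r²)
1/n((B + Z)/(-113 + P(-4 - 1*6))) = 1/(((71 - 115)/(-113 - 3/7))²) = 1/((-44/(-794/7))²) = 1/((-44*(-7/794))²) = 1/((154/397)²) = 1/(23716/157609) = 157609/23716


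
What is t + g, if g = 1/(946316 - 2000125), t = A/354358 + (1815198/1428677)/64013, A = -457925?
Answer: -44131850682281909531927/34151232317079371147222 ≈ -1.2922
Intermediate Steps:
t = -41878384294365041/32407421380040758 (t = -457925/354358 + (1815198/1428677)/64013 = -457925*1/354358 + (1815198*(1/1428677))*(1/64013) = -457925/354358 + (1815198/1428677)*(1/64013) = -457925/354358 + 1815198/91453900801 = -41878384294365041/32407421380040758 ≈ -1.2922)
g = -1/1053809 (g = 1/(-1053809) = -1/1053809 ≈ -9.4894e-7)
t + g = -41878384294365041/32407421380040758 - 1/1053809 = -44131850682281909531927/34151232317079371147222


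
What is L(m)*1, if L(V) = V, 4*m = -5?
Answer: -5/4 ≈ -1.2500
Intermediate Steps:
m = -5/4 (m = (¼)*(-5) = -5/4 ≈ -1.2500)
L(m)*1 = -5/4*1 = -5/4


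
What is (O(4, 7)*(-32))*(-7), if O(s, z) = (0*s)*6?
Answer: 0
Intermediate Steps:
O(s, z) = 0 (O(s, z) = 0*6 = 0)
(O(4, 7)*(-32))*(-7) = (0*(-32))*(-7) = 0*(-7) = 0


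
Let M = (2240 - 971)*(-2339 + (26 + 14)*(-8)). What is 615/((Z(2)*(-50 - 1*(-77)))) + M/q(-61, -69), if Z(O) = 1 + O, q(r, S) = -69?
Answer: 30373154/621 ≈ 48910.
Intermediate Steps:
M = -3374271 (M = 1269*(-2339 + 40*(-8)) = 1269*(-2339 - 320) = 1269*(-2659) = -3374271)
615/((Z(2)*(-50 - 1*(-77)))) + M/q(-61, -69) = 615/(((1 + 2)*(-50 - 1*(-77)))) - 3374271/(-69) = 615/((3*(-50 + 77))) - 3374271*(-1/69) = 615/((3*27)) + 1124757/23 = 615/81 + 1124757/23 = 615*(1/81) + 1124757/23 = 205/27 + 1124757/23 = 30373154/621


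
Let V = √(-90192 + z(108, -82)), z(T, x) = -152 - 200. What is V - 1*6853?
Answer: -6853 + 4*I*√5659 ≈ -6853.0 + 300.91*I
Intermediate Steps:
z(T, x) = -352
V = 4*I*√5659 (V = √(-90192 - 352) = √(-90544) = 4*I*√5659 ≈ 300.91*I)
V - 1*6853 = 4*I*√5659 - 1*6853 = 4*I*√5659 - 6853 = -6853 + 4*I*√5659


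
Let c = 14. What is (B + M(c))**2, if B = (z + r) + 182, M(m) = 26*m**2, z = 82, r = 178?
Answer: 30669444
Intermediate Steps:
B = 442 (B = (82 + 178) + 182 = 260 + 182 = 442)
(B + M(c))**2 = (442 + 26*14**2)**2 = (442 + 26*196)**2 = (442 + 5096)**2 = 5538**2 = 30669444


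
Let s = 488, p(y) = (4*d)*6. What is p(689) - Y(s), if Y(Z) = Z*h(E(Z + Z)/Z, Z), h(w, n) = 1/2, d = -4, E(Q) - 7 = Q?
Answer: -340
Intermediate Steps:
E(Q) = 7 + Q
h(w, n) = ½
p(y) = -96 (p(y) = (4*(-4))*6 = -16*6 = -96)
Y(Z) = Z/2 (Y(Z) = Z*(½) = Z/2)
p(689) - Y(s) = -96 - 488/2 = -96 - 1*244 = -96 - 244 = -340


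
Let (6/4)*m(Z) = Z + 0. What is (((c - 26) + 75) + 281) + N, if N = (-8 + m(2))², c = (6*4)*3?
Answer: 4018/9 ≈ 446.44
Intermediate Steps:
m(Z) = 2*Z/3 (m(Z) = 2*(Z + 0)/3 = 2*Z/3)
c = 72 (c = 24*3 = 72)
N = 400/9 (N = (-8 + (⅔)*2)² = (-8 + 4/3)² = (-20/3)² = 400/9 ≈ 44.444)
(((c - 26) + 75) + 281) + N = (((72 - 26) + 75) + 281) + 400/9 = ((46 + 75) + 281) + 400/9 = (121 + 281) + 400/9 = 402 + 400/9 = 4018/9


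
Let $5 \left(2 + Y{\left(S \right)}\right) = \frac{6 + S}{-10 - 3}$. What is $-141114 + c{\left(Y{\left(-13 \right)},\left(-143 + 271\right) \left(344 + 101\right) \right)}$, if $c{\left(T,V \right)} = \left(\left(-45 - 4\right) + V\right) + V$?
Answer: $-27243$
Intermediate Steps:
$Y{\left(S \right)} = - \frac{136}{65} - \frac{S}{65}$ ($Y{\left(S \right)} = -2 + \frac{\left(6 + S\right) \frac{1}{-10 - 3}}{5} = -2 + \frac{\left(6 + S\right) \frac{1}{-13}}{5} = -2 + \frac{\left(6 + S\right) \left(- \frac{1}{13}\right)}{5} = -2 + \frac{- \frac{6}{13} - \frac{S}{13}}{5} = -2 - \left(\frac{6}{65} + \frac{S}{65}\right) = - \frac{136}{65} - \frac{S}{65}$)
$c{\left(T,V \right)} = -49 + 2 V$ ($c{\left(T,V \right)} = \left(-49 + V\right) + V = -49 + 2 V$)
$-141114 + c{\left(Y{\left(-13 \right)},\left(-143 + 271\right) \left(344 + 101\right) \right)} = -141114 - \left(49 - 2 \left(-143 + 271\right) \left(344 + 101\right)\right) = -141114 - \left(49 - 2 \cdot 128 \cdot 445\right) = -141114 + \left(-49 + 2 \cdot 56960\right) = -141114 + \left(-49 + 113920\right) = -141114 + 113871 = -27243$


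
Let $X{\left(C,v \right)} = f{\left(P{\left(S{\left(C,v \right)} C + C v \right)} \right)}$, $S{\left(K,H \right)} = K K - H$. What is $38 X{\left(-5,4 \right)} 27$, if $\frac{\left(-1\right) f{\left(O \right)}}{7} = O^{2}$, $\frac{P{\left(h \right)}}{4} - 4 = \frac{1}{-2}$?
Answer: $-1407672$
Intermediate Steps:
$S{\left(K,H \right)} = K^{2} - H$
$P{\left(h \right)} = 14$ ($P{\left(h \right)} = 16 + \frac{4}{-2} = 16 + 4 \left(- \frac{1}{2}\right) = 16 - 2 = 14$)
$f{\left(O \right)} = - 7 O^{2}$
$X{\left(C,v \right)} = -1372$ ($X{\left(C,v \right)} = - 7 \cdot 14^{2} = \left(-7\right) 196 = -1372$)
$38 X{\left(-5,4 \right)} 27 = 38 \left(-1372\right) 27 = \left(-52136\right) 27 = -1407672$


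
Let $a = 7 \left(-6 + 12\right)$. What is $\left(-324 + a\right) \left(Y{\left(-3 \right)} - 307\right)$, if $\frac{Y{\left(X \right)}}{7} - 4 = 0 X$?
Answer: $78678$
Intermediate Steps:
$Y{\left(X \right)} = 28$ ($Y{\left(X \right)} = 28 + 7 \cdot 0 X = 28 + 7 \cdot 0 = 28 + 0 = 28$)
$a = 42$ ($a = 7 \cdot 6 = 42$)
$\left(-324 + a\right) \left(Y{\left(-3 \right)} - 307\right) = \left(-324 + 42\right) \left(28 - 307\right) = \left(-282\right) \left(-279\right) = 78678$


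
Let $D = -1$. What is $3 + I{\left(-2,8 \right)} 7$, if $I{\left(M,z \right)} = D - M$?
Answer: $10$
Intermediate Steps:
$I{\left(M,z \right)} = -1 - M$
$3 + I{\left(-2,8 \right)} 7 = 3 + \left(-1 - -2\right) 7 = 3 + \left(-1 + 2\right) 7 = 3 + 1 \cdot 7 = 3 + 7 = 10$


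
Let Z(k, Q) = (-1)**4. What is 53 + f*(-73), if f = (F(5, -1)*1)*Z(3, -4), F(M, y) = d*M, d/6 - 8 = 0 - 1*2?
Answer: -13087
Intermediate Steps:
d = 36 (d = 48 + 6*(0 - 1*2) = 48 + 6*(0 - 2) = 48 + 6*(-2) = 48 - 12 = 36)
Z(k, Q) = 1
F(M, y) = 36*M
f = 180 (f = ((36*5)*1)*1 = (180*1)*1 = 180*1 = 180)
53 + f*(-73) = 53 + 180*(-73) = 53 - 13140 = -13087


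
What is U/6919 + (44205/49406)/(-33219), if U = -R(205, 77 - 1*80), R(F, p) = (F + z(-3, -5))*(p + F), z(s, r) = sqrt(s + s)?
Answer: -3236339984435/540742226046 - 202*I*sqrt(6)/6919 ≈ -5.985 - 0.071513*I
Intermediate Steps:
z(s, r) = sqrt(2)*sqrt(s) (z(s, r) = sqrt(2*s) = sqrt(2)*sqrt(s))
R(F, p) = (F + p)*(F + I*sqrt(6)) (R(F, p) = (F + sqrt(2)*sqrt(-3))*(p + F) = (F + sqrt(2)*(I*sqrt(3)))*(F + p) = (F + I*sqrt(6))*(F + p) = (F + p)*(F + I*sqrt(6)))
U = -41410 - 202*I*sqrt(6) (U = -(205**2 + 205*(77 - 1*80) + I*205*sqrt(6) + I*(77 - 1*80)*sqrt(6)) = -(42025 + 205*(77 - 80) + 205*I*sqrt(6) + I*(77 - 80)*sqrt(6)) = -(42025 + 205*(-3) + 205*I*sqrt(6) + I*(-3)*sqrt(6)) = -(42025 - 615 + 205*I*sqrt(6) - 3*I*sqrt(6)) = -(41410 + 202*I*sqrt(6)) = -41410 - 202*I*sqrt(6) ≈ -41410.0 - 494.8*I)
U/6919 + (44205/49406)/(-33219) = (-41410 - 202*I*sqrt(6))/6919 + (44205/49406)/(-33219) = (-41410 - 202*I*sqrt(6))*(1/6919) + (44205*(1/49406))*(-1/33219) = (-41410/6919 - 202*I*sqrt(6)/6919) + (6315/7058)*(-1/33219) = (-41410/6919 - 202*I*sqrt(6)/6919) - 2105/78153234 = -3236339984435/540742226046 - 202*I*sqrt(6)/6919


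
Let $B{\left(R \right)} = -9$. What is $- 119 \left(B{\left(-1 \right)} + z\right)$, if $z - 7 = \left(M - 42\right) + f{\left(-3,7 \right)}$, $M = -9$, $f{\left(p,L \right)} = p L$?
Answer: $8806$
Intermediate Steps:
$f{\left(p,L \right)} = L p$
$z = -65$ ($z = 7 + \left(\left(-9 - 42\right) + 7 \left(-3\right)\right) = 7 - 72 = -65$)
$- 119 \left(B{\left(-1 \right)} + z\right) = - 119 \left(-9 - 65\right) = \left(-119\right) \left(-74\right) = 8806$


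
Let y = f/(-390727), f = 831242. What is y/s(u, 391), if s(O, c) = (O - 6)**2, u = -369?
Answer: -831242/54945984375 ≈ -1.5128e-5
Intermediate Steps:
s(O, c) = (-6 + O)**2
y = -831242/390727 (y = 831242/(-390727) = 831242*(-1/390727) = -831242/390727 ≈ -2.1274)
y/s(u, 391) = -831242/(390727*(-6 - 369)**2) = -831242/(390727*((-375)**2)) = -831242/390727/140625 = -831242/390727*1/140625 = -831242/54945984375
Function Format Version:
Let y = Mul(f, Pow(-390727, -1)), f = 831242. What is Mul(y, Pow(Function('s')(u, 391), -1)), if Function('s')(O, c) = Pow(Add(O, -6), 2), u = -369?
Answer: Rational(-831242, 54945984375) ≈ -1.5128e-5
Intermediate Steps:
Function('s')(O, c) = Pow(Add(-6, O), 2)
y = Rational(-831242, 390727) (y = Mul(831242, Pow(-390727, -1)) = Mul(831242, Rational(-1, 390727)) = Rational(-831242, 390727) ≈ -2.1274)
Mul(y, Pow(Function('s')(u, 391), -1)) = Mul(Rational(-831242, 390727), Pow(Pow(Add(-6, -369), 2), -1)) = Mul(Rational(-831242, 390727), Pow(Pow(-375, 2), -1)) = Mul(Rational(-831242, 390727), Pow(140625, -1)) = Mul(Rational(-831242, 390727), Rational(1, 140625)) = Rational(-831242, 54945984375)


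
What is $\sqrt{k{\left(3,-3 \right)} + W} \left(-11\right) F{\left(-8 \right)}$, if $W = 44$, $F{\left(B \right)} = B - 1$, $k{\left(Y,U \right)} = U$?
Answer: $99 \sqrt{41} \approx 633.91$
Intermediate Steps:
$F{\left(B \right)} = -1 + B$
$\sqrt{k{\left(3,-3 \right)} + W} \left(-11\right) F{\left(-8 \right)} = \sqrt{-3 + 44} \left(-11\right) \left(-1 - 8\right) = \sqrt{41} \left(-11\right) \left(-9\right) = - 11 \sqrt{41} \left(-9\right) = 99 \sqrt{41}$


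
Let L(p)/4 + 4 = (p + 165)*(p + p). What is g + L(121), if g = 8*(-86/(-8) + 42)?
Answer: 277254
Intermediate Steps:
L(p) = -16 + 8*p*(165 + p) (L(p) = -16 + 4*((p + 165)*(p + p)) = -16 + 4*((165 + p)*(2*p)) = -16 + 4*(2*p*(165 + p)) = -16 + 8*p*(165 + p))
g = 422 (g = 8*(-86*(-⅛) + 42) = 8*(43/4 + 42) = 8*(211/4) = 422)
g + L(121) = 422 + (-16 + 8*121² + 1320*121) = 422 + (-16 + 8*14641 + 159720) = 422 + (-16 + 117128 + 159720) = 422 + 276832 = 277254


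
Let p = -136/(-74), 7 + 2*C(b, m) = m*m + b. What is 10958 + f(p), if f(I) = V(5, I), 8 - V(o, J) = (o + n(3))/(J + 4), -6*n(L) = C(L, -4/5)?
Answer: 4934293/450 ≈ 10965.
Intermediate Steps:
C(b, m) = -7/2 + b/2 + m²/2 (C(b, m) = -7/2 + (m*m + b)/2 = -7/2 + (m² + b)/2 = -7/2 + (b + m²)/2 = -7/2 + (b/2 + m²/2) = -7/2 + b/2 + m²/2)
n(L) = 53/100 - L/12 (n(L) = -(-7/2 + L/2 + (-4/5)²/2)/6 = -(-7/2 + L/2 + (-4*⅕)²/2)/6 = -(-7/2 + L/2 + (-⅘)²/2)/6 = -(-7/2 + L/2 + (½)*(16/25))/6 = -(-7/2 + L/2 + 8/25)/6 = -(-159/50 + L/2)/6 = 53/100 - L/12)
p = 68/37 (p = -136*(-1/74) = 68/37 ≈ 1.8378)
V(o, J) = 8 - (7/25 + o)/(4 + J) (V(o, J) = 8 - (o + (53/100 - 1/12*3))/(J + 4) = 8 - (o + (53/100 - ¼))/(4 + J) = 8 - (o + 7/25)/(4 + J) = 8 - (7/25 + o)/(4 + J))
f(I) = (668/25 + 8*I)/(4 + I) (f(I) = (793/25 - 1*5 + 8*I)/(4 + I) = (793/25 - 5 + 8*I)/(4 + I) = (668/25 + 8*I)/(4 + I))
10958 + f(p) = 10958 + 4*(167 + 50*(68/37))/(25*(4 + 68/37)) = 10958 + 4*(167 + 3400/37)/(25*(216/37)) = 10958 + (4/25)*(37/216)*(9579/37) = 10958 + 3193/450 = 4934293/450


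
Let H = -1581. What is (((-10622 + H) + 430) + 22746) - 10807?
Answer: 166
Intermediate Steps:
(((-10622 + H) + 430) + 22746) - 10807 = (((-10622 - 1581) + 430) + 22746) - 10807 = ((-12203 + 430) + 22746) - 10807 = (-11773 + 22746) - 10807 = 10973 - 10807 = 166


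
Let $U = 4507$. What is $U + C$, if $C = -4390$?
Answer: $117$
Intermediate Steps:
$U + C = 4507 - 4390 = 117$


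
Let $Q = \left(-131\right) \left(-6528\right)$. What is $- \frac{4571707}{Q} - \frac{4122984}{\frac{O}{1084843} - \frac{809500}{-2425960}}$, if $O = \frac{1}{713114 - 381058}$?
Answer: $- \frac{77030930905782887387187546647}{6234283192230734063232} \approx -1.2356 \cdot 10^{7}$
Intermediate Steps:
$O = \frac{1}{332056} \approx 3.0115 \cdot 10^{-6}$
$Q = 855168$
$- \frac{4571707}{Q} - \frac{4122984}{\frac{O}{1084843} - \frac{809500}{-2425960}} = - \frac{4571707}{855168} - \frac{4122984}{\frac{1}{332056 \cdot 1084843} - \frac{809500}{-2425960}} = \left(-4571707\right) \frac{1}{855168} - \frac{4122984}{\frac{1}{332056} \cdot \frac{1}{1084843} - - \frac{40475}{121298}} = - \frac{4571707}{855168} - \frac{4122984}{\frac{1}{360228627208} + \frac{40475}{121298}} = - \frac{4571707}{855168} - \frac{4122984}{\frac{7290126843182549}{21847506011537992}} = - \frac{4571707}{855168} - \frac{90076917725474956408128}{7290126843182549} = - \frac{77030930905782887387187546647}{6234283192230734063232}$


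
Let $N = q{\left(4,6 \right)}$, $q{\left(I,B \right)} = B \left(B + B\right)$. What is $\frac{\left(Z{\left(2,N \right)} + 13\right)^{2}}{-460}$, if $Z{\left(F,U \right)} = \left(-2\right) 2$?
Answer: $- \frac{81}{460} \approx -0.17609$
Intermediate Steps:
$q{\left(I,B \right)} = 2 B^{2}$ ($q{\left(I,B \right)} = B 2 B = 2 B^{2}$)
$N = 72$ ($N = 2 \cdot 6^{2} = 2 \cdot 36 = 72$)
$Z{\left(F,U \right)} = -4$
$\frac{\left(Z{\left(2,N \right)} + 13\right)^{2}}{-460} = \frac{\left(-4 + 13\right)^{2}}{-460} = 9^{2} \left(- \frac{1}{460}\right) = 81 \left(- \frac{1}{460}\right) = - \frac{81}{460}$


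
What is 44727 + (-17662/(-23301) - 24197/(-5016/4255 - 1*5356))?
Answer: 23759169362484979/531141541596 ≈ 44732.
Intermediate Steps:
44727 + (-17662/(-23301) - 24197/(-5016/4255 - 1*5356)) = 44727 + (-17662*(-1/23301) - 24197/(-5016*1/4255 - 5356)) = 44727 + (17662/23301 - 24197/(-5016/4255 - 5356)) = 44727 + (17662/23301 - 24197/(-22794796/4255)) = 44727 + (17662/23301 - 24197*(-4255/22794796)) = 44727 + (17662/23301 + 102958235/22794796) = 44727 + 2801631520687/531141541596 = 23759169362484979/531141541596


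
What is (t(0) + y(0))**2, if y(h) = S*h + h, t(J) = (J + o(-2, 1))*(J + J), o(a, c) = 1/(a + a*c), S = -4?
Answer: 0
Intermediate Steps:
t(J) = 2*J*(-1/4 + J) (t(J) = (J + 1/((-2)*(1 + 1)))*(J + J) = (J - 1/2/2)*(2*J) = (J - 1/2*1/2)*(2*J) = (J - 1/4)*(2*J) = (-1/4 + J)*(2*J) = 2*J*(-1/4 + J))
y(h) = -3*h (y(h) = -4*h + h = -3*h)
(t(0) + y(0))**2 = ((1/2)*0*(-1 + 4*0) - 3*0)**2 = ((1/2)*0*(-1 + 0) + 0)**2 = ((1/2)*0*(-1) + 0)**2 = (0 + 0)**2 = 0**2 = 0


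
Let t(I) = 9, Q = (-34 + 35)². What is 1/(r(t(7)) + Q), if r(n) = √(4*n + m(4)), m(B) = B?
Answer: -1/39 + 2*√10/39 ≈ 0.13653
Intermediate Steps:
Q = 1 (Q = 1² = 1)
r(n) = √(4 + 4*n) (r(n) = √(4*n + 4) = √(4 + 4*n))
1/(r(t(7)) + Q) = 1/(2*√(1 + 9) + 1) = 1/(2*√10 + 1) = 1/(1 + 2*√10)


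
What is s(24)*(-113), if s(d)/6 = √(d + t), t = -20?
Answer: -1356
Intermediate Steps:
s(d) = 6*√(-20 + d) (s(d) = 6*√(d - 20) = 6*√(-20 + d))
s(24)*(-113) = (6*√(-20 + 24))*(-113) = (6*√4)*(-113) = (6*2)*(-113) = 12*(-113) = -1356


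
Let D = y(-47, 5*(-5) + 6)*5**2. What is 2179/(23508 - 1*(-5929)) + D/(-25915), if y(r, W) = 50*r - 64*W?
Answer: 178201547/152571971 ≈ 1.1680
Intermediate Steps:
y(r, W) = -64*W + 50*r
D = -28350 (D = (-64*(5*(-5) + 6) + 50*(-47))*5**2 = (-64*(-25 + 6) - 2350)*25 = (-64*(-19) - 2350)*25 = (1216 - 2350)*25 = -1134*25 = -28350)
2179/(23508 - 1*(-5929)) + D/(-25915) = 2179/(23508 - 1*(-5929)) - 28350/(-25915) = 2179/(23508 + 5929) - 28350*(-1/25915) = 2179/29437 + 5670/5183 = 178201547/152571971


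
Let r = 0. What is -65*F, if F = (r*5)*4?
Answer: 0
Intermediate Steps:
F = 0 (F = (0*5)*4 = 0*4 = 0)
-65*F = -65*0 = 0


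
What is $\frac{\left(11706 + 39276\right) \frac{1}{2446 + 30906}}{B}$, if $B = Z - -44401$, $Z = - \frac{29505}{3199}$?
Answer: $\frac{11649387}{338306712392} \approx 3.4434 \cdot 10^{-5}$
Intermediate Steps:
$Z = - \frac{4215}{457}$ ($Z = \left(-29505\right) \frac{1}{3199} = - \frac{4215}{457} \approx -9.2232$)
$B = \frac{20287042}{457}$ ($B = - \frac{4215}{457} - -44401 = - \frac{4215}{457} + 44401 = \frac{20287042}{457} \approx 44392.0$)
$\frac{\left(11706 + 39276\right) \frac{1}{2446 + 30906}}{B} = \frac{\left(11706 + 39276\right) \frac{1}{2446 + 30906}}{\frac{20287042}{457}} = \frac{50982}{33352} \cdot \frac{457}{20287042} = 50982 \cdot \frac{1}{33352} \cdot \frac{457}{20287042} = \frac{25491}{16676} \cdot \frac{457}{20287042} = \frac{11649387}{338306712392}$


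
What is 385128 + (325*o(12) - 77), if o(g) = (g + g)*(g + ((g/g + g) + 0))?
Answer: 580051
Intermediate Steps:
o(g) = 2*g*(1 + 2*g) (o(g) = (2*g)*(g + ((1 + g) + 0)) = (2*g)*(g + (1 + g)) = (2*g)*(1 + 2*g) = 2*g*(1 + 2*g))
385128 + (325*o(12) - 77) = 385128 + (325*(2*12*(1 + 2*12)) - 77) = 385128 + (325*(2*12*(1 + 24)) - 77) = 385128 + (325*(2*12*25) - 77) = 385128 + (325*600 - 77) = 385128 + (195000 - 77) = 385128 + 194923 = 580051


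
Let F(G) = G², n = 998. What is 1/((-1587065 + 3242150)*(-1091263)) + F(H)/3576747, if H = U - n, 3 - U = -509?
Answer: 142200465114861611/2153360289769726395 ≈ 0.066037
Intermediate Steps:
U = 512 (U = 3 - 1*(-509) = 3 + 509 = 512)
H = -486 (H = 512 - 1*998 = 512 - 998 = -486)
1/((-1587065 + 3242150)*(-1091263)) + F(H)/3576747 = 1/((-1587065 + 3242150)*(-1091263)) + (-486)²/3576747 = -1/1091263/1655085 + 236196*(1/3576747) = (1/1655085)*(-1/1091263) + 78732/1192249 = -1/1806133022355 + 78732/1192249 = 142200465114861611/2153360289769726395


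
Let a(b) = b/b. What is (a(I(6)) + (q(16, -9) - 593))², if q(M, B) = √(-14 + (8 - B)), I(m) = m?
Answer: (592 - √3)² ≈ 3.4842e+5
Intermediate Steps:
a(b) = 1
q(M, B) = √(-6 - B)
(a(I(6)) + (q(16, -9) - 593))² = (1 + (√(-6 - 1*(-9)) - 593))² = (1 + (√(-6 + 9) - 593))² = (1 + (√3 - 593))² = (1 + (-593 + √3))² = (-592 + √3)²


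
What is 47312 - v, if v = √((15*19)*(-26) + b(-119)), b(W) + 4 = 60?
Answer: 47312 - I*√7354 ≈ 47312.0 - 85.755*I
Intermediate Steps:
b(W) = 56 (b(W) = -4 + 60 = 56)
v = I*√7354 (v = √((15*19)*(-26) + 56) = √(285*(-26) + 56) = √(-7410 + 56) = √(-7354) = I*√7354 ≈ 85.755*I)
47312 - v = 47312 - I*√7354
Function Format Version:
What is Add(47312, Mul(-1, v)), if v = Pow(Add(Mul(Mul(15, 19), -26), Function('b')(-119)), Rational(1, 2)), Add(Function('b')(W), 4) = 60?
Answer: Add(47312, Mul(-1, I, Pow(7354, Rational(1, 2)))) ≈ Add(47312., Mul(-85.755, I))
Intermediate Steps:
Function('b')(W) = 56 (Function('b')(W) = Add(-4, 60) = 56)
v = Mul(I, Pow(7354, Rational(1, 2))) (v = Pow(Add(Mul(Mul(15, 19), -26), 56), Rational(1, 2)) = Pow(Add(Mul(285, -26), 56), Rational(1, 2)) = Pow(Add(-7410, 56), Rational(1, 2)) = Pow(-7354, Rational(1, 2)) = Mul(I, Pow(7354, Rational(1, 2))) ≈ Mul(85.755, I))
Add(47312, Mul(-1, v)) = Add(47312, Mul(-1, Mul(I, Pow(7354, Rational(1, 2))))) = Add(47312, Mul(-1, I, Pow(7354, Rational(1, 2))))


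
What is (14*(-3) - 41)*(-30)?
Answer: 2490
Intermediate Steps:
(14*(-3) - 41)*(-30) = (-42 - 41)*(-30) = -83*(-30) = 2490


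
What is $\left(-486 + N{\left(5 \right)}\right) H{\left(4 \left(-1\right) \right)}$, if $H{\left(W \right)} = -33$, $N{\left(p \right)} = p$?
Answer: $15873$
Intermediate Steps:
$\left(-486 + N{\left(5 \right)}\right) H{\left(4 \left(-1\right) \right)} = \left(-486 + 5\right) \left(-33\right) = \left(-481\right) \left(-33\right) = 15873$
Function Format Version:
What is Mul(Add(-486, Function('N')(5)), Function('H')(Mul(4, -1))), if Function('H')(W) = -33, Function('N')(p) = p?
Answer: 15873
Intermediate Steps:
Mul(Add(-486, Function('N')(5)), Function('H')(Mul(4, -1))) = Mul(Add(-486, 5), -33) = Mul(-481, -33) = 15873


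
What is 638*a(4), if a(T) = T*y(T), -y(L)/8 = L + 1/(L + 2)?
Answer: -255200/3 ≈ -85067.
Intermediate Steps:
y(L) = -8*L - 8/(2 + L) (y(L) = -8*(L + 1/(L + 2)) = -8*(L + 1/(2 + L)) = -8*L - 8/(2 + L))
a(T) = 8*T*(-1 - T**2 - 2*T)/(2 + T) (a(T) = T*(8*(-1 - T**2 - 2*T)/(2 + T)) = 8*T*(-1 - T**2 - 2*T)/(2 + T))
638*a(4) = 638*(-8*4*(1 + 4**2 + 2*4)/(2 + 4)) = 638*(-8*4*(1 + 16 + 8)/6) = 638*(-8*4*1/6*25) = 638*(-400/3) = -255200/3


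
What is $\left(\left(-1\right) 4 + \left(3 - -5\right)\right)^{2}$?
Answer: $16$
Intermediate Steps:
$\left(\left(-1\right) 4 + \left(3 - -5\right)\right)^{2} = \left(-4 + \left(3 + 5\right)\right)^{2} = \left(-4 + 8\right)^{2} = 4^{2} = 16$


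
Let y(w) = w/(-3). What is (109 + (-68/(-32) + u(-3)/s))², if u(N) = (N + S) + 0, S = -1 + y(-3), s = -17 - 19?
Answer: 7123561/576 ≈ 12367.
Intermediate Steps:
y(w) = -w/3 (y(w) = w*(-⅓) = -w/3)
s = -36
S = 0 (S = -1 - ⅓*(-3) = -1 + 1 = 0)
u(N) = N (u(N) = (N + 0) + 0 = N + 0 = N)
(109 + (-68/(-32) + u(-3)/s))² = (109 + (-68/(-32) - 3/(-36)))² = (109 + (-68*(-1/32) - 3*(-1/36)))² = (109 + (17/8 + 1/12))² = (109 + 53/24)² = (2669/24)² = 7123561/576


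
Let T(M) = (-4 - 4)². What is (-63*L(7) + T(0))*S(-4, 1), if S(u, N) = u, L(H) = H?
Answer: 1508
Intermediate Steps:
T(M) = 64 (T(M) = (-8)² = 64)
(-63*L(7) + T(0))*S(-4, 1) = (-63*7 + 64)*(-4) = (-441 + 64)*(-4) = -377*(-4) = 1508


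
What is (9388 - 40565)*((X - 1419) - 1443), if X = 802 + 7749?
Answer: -177365953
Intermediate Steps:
X = 8551
(9388 - 40565)*((X - 1419) - 1443) = (9388 - 40565)*((8551 - 1419) - 1443) = -31177*(7132 - 1443) = -31177*5689 = -177365953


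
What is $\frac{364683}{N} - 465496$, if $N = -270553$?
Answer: $- \frac{125941703971}{270553} \approx -4.655 \cdot 10^{5}$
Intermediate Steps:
$\frac{364683}{N} - 465496 = \frac{364683}{-270553} - 465496 = 364683 \left(- \frac{1}{270553}\right) - 465496 = - \frac{364683}{270553} - 465496 = - \frac{125941703971}{270553}$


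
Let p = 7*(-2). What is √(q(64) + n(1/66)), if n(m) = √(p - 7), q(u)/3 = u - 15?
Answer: √(147 + I*√21) ≈ 12.126 + 0.189*I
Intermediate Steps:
p = -14
q(u) = -45 + 3*u (q(u) = 3*(u - 15) = 3*(-15 + u) = -45 + 3*u)
n(m) = I*√21 (n(m) = √(-14 - 7) = √(-21) = I*√21)
√(q(64) + n(1/66)) = √((-45 + 3*64) + I*√21) = √((-45 + 192) + I*√21) = √(147 + I*√21)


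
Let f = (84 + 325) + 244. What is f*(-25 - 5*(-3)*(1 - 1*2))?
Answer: -26120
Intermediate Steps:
f = 653 (f = 409 + 244 = 653)
f*(-25 - 5*(-3)*(1 - 1*2)) = 653*(-25 - 5*(-3)*(1 - 1*2)) = 653*(-25 - (-15)*(1 - 2)) = 653*(-25 - (-15)*(-1)) = 653*(-25 - 1*15) = 653*(-25 - 15) = 653*(-40) = -26120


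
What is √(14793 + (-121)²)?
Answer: √29434 ≈ 171.56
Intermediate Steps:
√(14793 + (-121)²) = √(14793 + 14641) = √29434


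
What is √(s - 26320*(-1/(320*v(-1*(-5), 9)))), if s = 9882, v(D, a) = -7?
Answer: √39481/2 ≈ 99.349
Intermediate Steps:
√(s - 26320*(-1/(320*v(-1*(-5), 9)))) = √(9882 - 26320/((-7*(-320)))) = √(9882 - 26320/2240) = √(9882 - 26320*1/2240) = √(9882 - 47/4) = √(39481/4) = √39481/2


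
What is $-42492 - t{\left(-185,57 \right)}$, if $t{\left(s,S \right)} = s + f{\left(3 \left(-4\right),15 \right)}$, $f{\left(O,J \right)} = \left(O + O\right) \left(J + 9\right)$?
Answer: $-41731$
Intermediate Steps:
$f{\left(O,J \right)} = 2 O \left(9 + J\right)$
$t{\left(s,S \right)} = -576 + s$ ($t{\left(s,S \right)} = s + 2 \cdot 3 \left(-4\right) \left(9 + 15\right) = s + 2 \left(-12\right) 24 = s - 576 = -576 + s$)
$-42492 - t{\left(-185,57 \right)} = -42492 - \left(-576 - 185\right) = -42492 - -761 = -42492 + 761 = -41731$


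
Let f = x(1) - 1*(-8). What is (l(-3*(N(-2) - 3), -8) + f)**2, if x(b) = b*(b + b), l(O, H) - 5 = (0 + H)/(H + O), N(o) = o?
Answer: 9409/49 ≈ 192.02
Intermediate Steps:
l(O, H) = 5 + H/(H + O) (l(O, H) = 5 + (0 + H)/(H + O) = 5 + H/(H + O))
x(b) = 2*b**2 (x(b) = b*(2*b) = 2*b**2)
f = 10 (f = 2*1**2 - 1*(-8) = 2*1 + 8 = 2 + 8 = 10)
(l(-3*(N(-2) - 3), -8) + f)**2 = ((5*(-3*(-2 - 3)) + 6*(-8))/(-8 - 3*(-2 - 3)) + 10)**2 = ((5*(-3*(-5)) - 48)/(-8 - 3*(-5)) + 10)**2 = ((5*15 - 48)/(-8 + 15) + 10)**2 = ((75 - 48)/7 + 10)**2 = ((1/7)*27 + 10)**2 = (27/7 + 10)**2 = (97/7)**2 = 9409/49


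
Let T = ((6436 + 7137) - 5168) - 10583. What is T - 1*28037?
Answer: -30215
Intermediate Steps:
T = -2178 (T = (13573 - 5168) - 10583 = 8405 - 10583 = -2178)
T - 1*28037 = -2178 - 1*28037 = -2178 - 28037 = -30215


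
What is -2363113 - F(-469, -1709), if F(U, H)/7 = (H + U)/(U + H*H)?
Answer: -383377273595/162234 ≈ -2.3631e+6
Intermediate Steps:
F(U, H) = 7*(H + U)/(U + H²) (F(U, H) = 7*((H + U)/(U + H*H)) = 7*((H + U)/(U + H²)) = 7*(H + U)/(U + H²))
-2363113 - F(-469, -1709) = -2363113 - 7*(-1709 - 469)/(-469 + (-1709)²) = -2363113 - 7*(-2178)/(-469 + 2920681) = -2363113 - 7*(-2178)/2920212 = -2363113 - 1*(-847/162234) = -2363113 + 847/162234 = -383377273595/162234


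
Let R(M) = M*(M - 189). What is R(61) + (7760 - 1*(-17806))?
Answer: 17758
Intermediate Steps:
R(M) = M*(-189 + M)
R(61) + (7760 - 1*(-17806)) = 61*(-189 + 61) + (7760 - 1*(-17806)) = 61*(-128) + (7760 + 17806) = -7808 + 25566 = 17758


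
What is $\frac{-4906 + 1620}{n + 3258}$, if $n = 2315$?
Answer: $- \frac{3286}{5573} \approx -0.58963$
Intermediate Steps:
$\frac{-4906 + 1620}{n + 3258} = \frac{-4906 + 1620}{2315 + 3258} = - \frac{3286}{5573}$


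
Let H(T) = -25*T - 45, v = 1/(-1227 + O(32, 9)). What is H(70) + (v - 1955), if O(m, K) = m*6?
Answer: -3881251/1035 ≈ -3750.0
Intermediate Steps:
O(m, K) = 6*m
v = -1/1035 (v = 1/(-1227 + 6*32) = 1/(-1227 + 192) = 1/(-1035) = -1/1035 ≈ -0.00096618)
H(T) = -45 - 25*T
H(70) + (v - 1955) = (-45 - 25*70) + (-1/1035 - 1955) = (-45 - 1750) - 2023426/1035 = -1795 - 2023426/1035 = -3881251/1035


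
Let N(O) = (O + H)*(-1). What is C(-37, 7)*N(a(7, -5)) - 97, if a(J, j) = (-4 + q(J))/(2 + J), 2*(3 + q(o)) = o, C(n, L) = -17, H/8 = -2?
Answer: -6761/18 ≈ -375.61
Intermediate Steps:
H = -16 (H = 8*(-2) = -16)
q(o) = -3 + o/2
a(J, j) = (-7 + J/2)/(2 + J) (a(J, j) = (-4 + (-3 + J/2))/(2 + J) = (-7 + J/2)/(2 + J))
N(O) = 16 - O (N(O) = (O - 16)*(-1) = (-16 + O)*(-1) = 16 - O)
C(-37, 7)*N(a(7, -5)) - 97 = -17*(16 - (-14 + 7)/(2*(2 + 7))) - 97 = -17*(16 - (-7)/(2*9)) - 97 = -17*(16 - 1*(-7/18)) - 97 = -17*(16 + 7/18) - 97 = -17*295/18 - 97 = -5015/18 - 97 = -6761/18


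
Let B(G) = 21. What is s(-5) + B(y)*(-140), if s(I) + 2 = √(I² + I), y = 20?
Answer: -2942 + 2*√5 ≈ -2937.5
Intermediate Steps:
s(I) = -2 + √(I + I²) (s(I) = -2 + √(I² + I) = -2 + √(I + I²))
s(-5) + B(y)*(-140) = (-2 + √(-5*(1 - 5))) + 21*(-140) = (-2 + √(-5*(-4))) - 2940 = (-2 + √20) - 2940 = (-2 + 2*√5) - 2940 = -2942 + 2*√5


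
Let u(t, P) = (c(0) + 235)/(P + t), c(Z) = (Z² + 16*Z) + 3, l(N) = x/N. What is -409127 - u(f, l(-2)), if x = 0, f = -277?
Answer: -113327941/277 ≈ -4.0913e+5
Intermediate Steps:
l(N) = 0 (l(N) = 0/N = 0)
c(Z) = 3 + Z² + 16*Z
u(t, P) = 238/(P + t) (u(t, P) = ((3 + 0² + 16*0) + 235)/(P + t) = ((3 + 0 + 0) + 235)/(P + t) = (3 + 235)/(P + t) = 238/(P + t))
-409127 - u(f, l(-2)) = -409127 - 238/(0 - 277) = -409127 - 238/(-277) = -409127 - 238*(-1)/277 = -409127 - 1*(-238/277) = -409127 + 238/277 = -113327941/277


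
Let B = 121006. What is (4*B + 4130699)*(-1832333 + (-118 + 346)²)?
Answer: -8215817478327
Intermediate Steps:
(4*B + 4130699)*(-1832333 + (-118 + 346)²) = (4*121006 + 4130699)*(-1832333 + (-118 + 346)²) = (484024 + 4130699)*(-1832333 + 228²) = 4614723*(-1832333 + 51984) = 4614723*(-1780349) = -8215817478327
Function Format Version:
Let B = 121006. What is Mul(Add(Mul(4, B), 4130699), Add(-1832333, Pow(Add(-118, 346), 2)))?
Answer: -8215817478327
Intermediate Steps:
Mul(Add(Mul(4, B), 4130699), Add(-1832333, Pow(Add(-118, 346), 2))) = Mul(Add(Mul(4, 121006), 4130699), Add(-1832333, Pow(Add(-118, 346), 2))) = Mul(Add(484024, 4130699), Add(-1832333, Pow(228, 2))) = Mul(4614723, Add(-1832333, 51984)) = Mul(4614723, -1780349) = -8215817478327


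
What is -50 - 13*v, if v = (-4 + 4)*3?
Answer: -50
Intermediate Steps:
v = 0 (v = 0*3 = 0)
-50 - 13*v = -50 - 13*0 = -50 + 0 = -50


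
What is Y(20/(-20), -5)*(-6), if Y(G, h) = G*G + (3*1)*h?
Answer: 84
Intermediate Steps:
Y(G, h) = G² + 3*h
Y(20/(-20), -5)*(-6) = ((20/(-20))² + 3*(-5))*(-6) = ((20*(-1/20))² - 15)*(-6) = ((-1)² - 15)*(-6) = (1 - 15)*(-6) = -14*(-6) = 84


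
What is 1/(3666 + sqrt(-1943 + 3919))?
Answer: 141/516830 - sqrt(494)/6718790 ≈ 0.00026951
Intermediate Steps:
1/(3666 + sqrt(-1943 + 3919)) = 1/(3666 + sqrt(1976)) = 1/(3666 + 2*sqrt(494))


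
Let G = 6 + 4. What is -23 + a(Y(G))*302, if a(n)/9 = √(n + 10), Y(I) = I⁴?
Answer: -23 + 2718*√10010 ≈ 2.7191e+5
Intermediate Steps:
G = 10
a(n) = 9*√(10 + n) (a(n) = 9*√(n + 10) = 9*√(10 + n))
-23 + a(Y(G))*302 = -23 + (9*√(10 + 10⁴))*302 = -23 + (9*√(10 + 10000))*302 = -23 + (9*√10010)*302 = -23 + 2718*√10010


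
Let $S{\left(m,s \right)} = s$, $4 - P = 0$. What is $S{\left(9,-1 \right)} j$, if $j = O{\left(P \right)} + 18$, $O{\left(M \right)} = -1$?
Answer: $-17$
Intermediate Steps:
$P = 4$ ($P = 4 - 0 = 4 + 0 = 4$)
$j = 17$ ($j = -1 + 18 = 17$)
$S{\left(9,-1 \right)} j = \left(-1\right) 17 = -17$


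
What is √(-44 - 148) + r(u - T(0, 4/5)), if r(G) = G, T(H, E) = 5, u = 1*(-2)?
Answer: -7 + 8*I*√3 ≈ -7.0 + 13.856*I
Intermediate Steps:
u = -2
√(-44 - 148) + r(u - T(0, 4/5)) = √(-44 - 148) + (-2 - 1*5) = √(-192) + (-2 - 5) = 8*I*√3 - 7 = -7 + 8*I*√3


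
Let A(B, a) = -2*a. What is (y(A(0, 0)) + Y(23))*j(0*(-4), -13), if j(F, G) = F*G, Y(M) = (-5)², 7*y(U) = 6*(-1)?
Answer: 0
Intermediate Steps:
y(U) = -6/7 (y(U) = (6*(-1))/7 = (⅐)*(-6) = -6/7)
Y(M) = 25
(y(A(0, 0)) + Y(23))*j(0*(-4), -13) = (-6/7 + 25)*((0*(-4))*(-13)) = 169*(0*(-13))/7 = (169/7)*0 = 0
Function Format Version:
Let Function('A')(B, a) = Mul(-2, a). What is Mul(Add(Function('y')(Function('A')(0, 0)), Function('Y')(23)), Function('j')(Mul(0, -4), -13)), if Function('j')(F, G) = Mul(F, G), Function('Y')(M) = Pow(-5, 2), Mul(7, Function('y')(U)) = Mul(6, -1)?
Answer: 0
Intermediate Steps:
Function('y')(U) = Rational(-6, 7) (Function('y')(U) = Mul(Rational(1, 7), Mul(6, -1)) = Mul(Rational(1, 7), -6) = Rational(-6, 7))
Function('Y')(M) = 25
Mul(Add(Function('y')(Function('A')(0, 0)), Function('Y')(23)), Function('j')(Mul(0, -4), -13)) = Mul(Add(Rational(-6, 7), 25), Mul(Mul(0, -4), -13)) = Mul(Rational(169, 7), Mul(0, -13)) = Mul(Rational(169, 7), 0) = 0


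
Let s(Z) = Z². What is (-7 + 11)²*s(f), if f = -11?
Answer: 1936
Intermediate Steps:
(-7 + 11)²*s(f) = (-7 + 11)²*(-11)² = 4²*121 = 16*121 = 1936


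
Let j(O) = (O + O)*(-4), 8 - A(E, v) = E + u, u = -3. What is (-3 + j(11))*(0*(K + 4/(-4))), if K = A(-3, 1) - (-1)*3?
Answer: 0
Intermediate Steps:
A(E, v) = 11 - E (A(E, v) = 8 - (E - 3) = 8 - (-3 + E) = 8 + (3 - E) = 11 - E)
K = 17 (K = (11 - 1*(-3)) - (-1)*3 = (11 + 3) - 1*(-3) = 14 + 3 = 17)
j(O) = -8*O (j(O) = (2*O)*(-4) = -8*O)
(-3 + j(11))*(0*(K + 4/(-4))) = (-3 - 8*11)*(0*(17 + 4/(-4))) = (-3 - 88)*(0*(17 + 4*(-1/4))) = -0*(17 - 1) = -0*16 = -91*0 = 0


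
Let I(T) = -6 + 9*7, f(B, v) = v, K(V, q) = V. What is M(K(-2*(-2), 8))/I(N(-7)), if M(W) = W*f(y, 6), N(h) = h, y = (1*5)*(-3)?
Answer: 8/19 ≈ 0.42105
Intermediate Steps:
y = -15 (y = 5*(-3) = -15)
M(W) = 6*W (M(W) = W*6 = 6*W)
I(T) = 57 (I(T) = -6 + 63 = 57)
M(K(-2*(-2), 8))/I(N(-7)) = (6*(-2*(-2)))/57 = (6*4)*(1/57) = 24*(1/57) = 8/19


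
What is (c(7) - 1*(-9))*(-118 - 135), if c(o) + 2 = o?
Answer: -3542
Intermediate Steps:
c(o) = -2 + o
(c(7) - 1*(-9))*(-118 - 135) = ((-2 + 7) - 1*(-9))*(-118 - 135) = (5 + 9)*(-253) = 14*(-253) = -3542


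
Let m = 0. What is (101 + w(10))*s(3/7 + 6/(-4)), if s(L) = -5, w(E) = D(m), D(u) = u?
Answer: -505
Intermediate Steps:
w(E) = 0
(101 + w(10))*s(3/7 + 6/(-4)) = (101 + 0)*(-5) = 101*(-5) = -505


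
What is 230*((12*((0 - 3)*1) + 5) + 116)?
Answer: 19550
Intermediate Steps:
230*((12*((0 - 3)*1) + 5) + 116) = 230*((12*(-3*1) + 5) + 116) = 230*((12*(-3) + 5) + 116) = 230*((-36 + 5) + 116) = 230*(-31 + 116) = 230*85 = 19550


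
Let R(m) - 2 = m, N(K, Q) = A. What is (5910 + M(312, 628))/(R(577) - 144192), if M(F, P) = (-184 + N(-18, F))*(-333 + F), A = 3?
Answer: -1079/15957 ≈ -0.067619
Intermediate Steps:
N(K, Q) = 3
R(m) = 2 + m
M(F, P) = 60273 - 181*F (M(F, P) = (-184 + 3)*(-333 + F) = -181*(-333 + F) = 60273 - 181*F)
(5910 + M(312, 628))/(R(577) - 144192) = (5910 + (60273 - 181*312))/((2 + 577) - 144192) = (5910 + (60273 - 56472))/(579 - 144192) = (5910 + 3801)/(-143613) = 9711*(-1/143613) = -1079/15957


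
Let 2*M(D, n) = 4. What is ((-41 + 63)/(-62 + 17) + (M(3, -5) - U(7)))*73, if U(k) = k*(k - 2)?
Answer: -110011/45 ≈ -2444.7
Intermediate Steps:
M(D, n) = 2 (M(D, n) = (½)*4 = 2)
U(k) = k*(-2 + k)
((-41 + 63)/(-62 + 17) + (M(3, -5) - U(7)))*73 = ((-41 + 63)/(-62 + 17) + (2 - 7*(-2 + 7)))*73 = (22/(-45) + (2 - 7*5))*73 = (22*(-1/45) + (2 - 1*35))*73 = (-22/45 + (2 - 35))*73 = (-22/45 - 33)*73 = -1507/45*73 = -110011/45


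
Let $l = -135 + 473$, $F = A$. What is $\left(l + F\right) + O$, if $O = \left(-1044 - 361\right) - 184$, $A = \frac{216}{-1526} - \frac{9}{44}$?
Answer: $- \frac{42010191}{33572} \approx -1251.3$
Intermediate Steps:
$A = - \frac{11619}{33572}$ ($A = 216 \left(- \frac{1}{1526}\right) - \frac{9}{44} = - \frac{108}{763} - \frac{9}{44} = - \frac{11619}{33572} \approx -0.34609$)
$O = -1589$ ($O = -1405 - 184 = -1589$)
$F = - \frac{11619}{33572} \approx -0.34609$
$l = 338$
$\left(l + F\right) + O = \left(338 - \frac{11619}{33572}\right) - 1589 = \frac{11335717}{33572} - 1589 = - \frac{42010191}{33572}$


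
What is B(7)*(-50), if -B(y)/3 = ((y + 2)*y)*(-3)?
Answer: -28350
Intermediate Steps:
B(y) = 9*y*(2 + y) (B(y) = -3*(y + 2)*y*(-3) = -3*(2 + y)*y*(-3) = -3*y*(2 + y)*(-3) = -(-9)*y*(2 + y) = 9*y*(2 + y))
B(7)*(-50) = (9*7*(2 + 7))*(-50) = (9*7*9)*(-50) = 567*(-50) = -28350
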